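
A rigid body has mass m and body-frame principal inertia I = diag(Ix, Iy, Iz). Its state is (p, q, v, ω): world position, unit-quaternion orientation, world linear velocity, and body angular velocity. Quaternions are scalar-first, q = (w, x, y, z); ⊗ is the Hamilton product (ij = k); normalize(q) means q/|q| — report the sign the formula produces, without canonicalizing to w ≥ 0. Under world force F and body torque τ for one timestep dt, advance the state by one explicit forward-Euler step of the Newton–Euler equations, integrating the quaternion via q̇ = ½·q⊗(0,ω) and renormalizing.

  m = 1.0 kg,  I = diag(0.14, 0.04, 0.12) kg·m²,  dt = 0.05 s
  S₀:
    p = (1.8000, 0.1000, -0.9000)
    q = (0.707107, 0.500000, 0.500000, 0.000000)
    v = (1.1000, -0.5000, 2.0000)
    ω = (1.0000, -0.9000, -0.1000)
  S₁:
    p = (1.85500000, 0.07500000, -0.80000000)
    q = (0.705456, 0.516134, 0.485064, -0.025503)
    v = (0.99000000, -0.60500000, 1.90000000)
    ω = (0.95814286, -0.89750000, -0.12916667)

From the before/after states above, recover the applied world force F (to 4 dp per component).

F = (-2.2000, -2.1000, -2.0000)

v₁ − v₀ = (-0.11000000, -0.10500000, -0.10000000)
applied force F = (-2.2000, -2.1000, -2.0000)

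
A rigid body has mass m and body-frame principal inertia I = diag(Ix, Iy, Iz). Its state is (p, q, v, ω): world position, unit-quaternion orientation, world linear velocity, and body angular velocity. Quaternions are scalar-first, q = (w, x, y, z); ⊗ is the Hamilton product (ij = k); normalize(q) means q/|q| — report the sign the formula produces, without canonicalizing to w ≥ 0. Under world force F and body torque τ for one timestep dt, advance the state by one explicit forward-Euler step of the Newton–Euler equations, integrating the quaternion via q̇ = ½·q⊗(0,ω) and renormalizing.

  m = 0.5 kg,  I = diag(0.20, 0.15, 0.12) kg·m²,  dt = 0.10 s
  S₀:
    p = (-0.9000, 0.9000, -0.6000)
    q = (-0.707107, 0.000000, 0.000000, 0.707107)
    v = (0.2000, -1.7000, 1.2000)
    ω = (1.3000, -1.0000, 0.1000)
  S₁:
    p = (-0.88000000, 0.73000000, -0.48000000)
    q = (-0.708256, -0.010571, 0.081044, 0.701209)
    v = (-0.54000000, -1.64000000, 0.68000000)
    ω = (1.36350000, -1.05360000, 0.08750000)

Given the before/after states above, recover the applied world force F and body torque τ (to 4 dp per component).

Δω = ω₁−ω₀ = (0.06350000, -0.05360000, -0.01250000)
applied torque τ = (0.1300, -0.0700, 0.0500)
v₁ − v₀ = (-0.74000000, 0.06000000, -0.52000000)
F = m·Δv/dt = (-3.7000, 0.3000, -2.6000)

F = (-3.7000, 0.3000, -2.6000)
τ = (0.1300, -0.0700, 0.0500)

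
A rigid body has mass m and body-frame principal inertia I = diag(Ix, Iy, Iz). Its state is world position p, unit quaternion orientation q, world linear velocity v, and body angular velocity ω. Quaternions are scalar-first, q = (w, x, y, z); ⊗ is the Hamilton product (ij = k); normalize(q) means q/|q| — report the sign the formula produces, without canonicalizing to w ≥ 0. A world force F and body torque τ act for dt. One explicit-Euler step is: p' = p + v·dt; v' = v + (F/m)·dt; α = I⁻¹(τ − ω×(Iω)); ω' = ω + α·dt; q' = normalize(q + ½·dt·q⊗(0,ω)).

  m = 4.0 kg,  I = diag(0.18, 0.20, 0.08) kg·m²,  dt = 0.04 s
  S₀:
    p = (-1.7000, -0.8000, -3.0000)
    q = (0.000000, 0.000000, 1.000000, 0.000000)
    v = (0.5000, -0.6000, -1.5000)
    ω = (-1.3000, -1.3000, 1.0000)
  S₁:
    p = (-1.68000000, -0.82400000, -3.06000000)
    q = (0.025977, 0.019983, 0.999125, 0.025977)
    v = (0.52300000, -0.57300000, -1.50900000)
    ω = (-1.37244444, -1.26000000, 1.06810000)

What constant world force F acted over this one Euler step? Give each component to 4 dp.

Δv = v₁−v₀ = (0.02300000, 0.02700000, -0.00900000)
m·(v₁−v₀)/dt = (2.3000, 2.7000, -0.9000)

F = (2.3000, 2.7000, -0.9000)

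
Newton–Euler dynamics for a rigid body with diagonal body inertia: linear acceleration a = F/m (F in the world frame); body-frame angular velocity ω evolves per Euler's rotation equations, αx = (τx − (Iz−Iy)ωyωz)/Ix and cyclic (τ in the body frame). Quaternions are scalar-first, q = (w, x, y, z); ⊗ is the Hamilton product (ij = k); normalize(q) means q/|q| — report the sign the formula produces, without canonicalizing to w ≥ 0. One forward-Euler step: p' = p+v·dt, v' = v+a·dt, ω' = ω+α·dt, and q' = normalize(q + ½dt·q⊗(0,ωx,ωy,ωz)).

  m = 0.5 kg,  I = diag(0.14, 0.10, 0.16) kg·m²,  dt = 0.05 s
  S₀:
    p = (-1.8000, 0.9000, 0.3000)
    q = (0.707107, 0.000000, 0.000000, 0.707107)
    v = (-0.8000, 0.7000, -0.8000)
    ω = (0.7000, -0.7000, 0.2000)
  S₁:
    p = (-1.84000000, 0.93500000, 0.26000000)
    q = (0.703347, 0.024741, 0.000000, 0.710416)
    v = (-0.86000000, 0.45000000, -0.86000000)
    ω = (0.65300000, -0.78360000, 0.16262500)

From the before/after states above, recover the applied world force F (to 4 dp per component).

v₁ − v₀ = (-0.06000000, -0.25000000, -0.06000000)
F = m·Δv/dt = (-0.6000, -2.5000, -0.6000)

F = (-0.6000, -2.5000, -0.6000)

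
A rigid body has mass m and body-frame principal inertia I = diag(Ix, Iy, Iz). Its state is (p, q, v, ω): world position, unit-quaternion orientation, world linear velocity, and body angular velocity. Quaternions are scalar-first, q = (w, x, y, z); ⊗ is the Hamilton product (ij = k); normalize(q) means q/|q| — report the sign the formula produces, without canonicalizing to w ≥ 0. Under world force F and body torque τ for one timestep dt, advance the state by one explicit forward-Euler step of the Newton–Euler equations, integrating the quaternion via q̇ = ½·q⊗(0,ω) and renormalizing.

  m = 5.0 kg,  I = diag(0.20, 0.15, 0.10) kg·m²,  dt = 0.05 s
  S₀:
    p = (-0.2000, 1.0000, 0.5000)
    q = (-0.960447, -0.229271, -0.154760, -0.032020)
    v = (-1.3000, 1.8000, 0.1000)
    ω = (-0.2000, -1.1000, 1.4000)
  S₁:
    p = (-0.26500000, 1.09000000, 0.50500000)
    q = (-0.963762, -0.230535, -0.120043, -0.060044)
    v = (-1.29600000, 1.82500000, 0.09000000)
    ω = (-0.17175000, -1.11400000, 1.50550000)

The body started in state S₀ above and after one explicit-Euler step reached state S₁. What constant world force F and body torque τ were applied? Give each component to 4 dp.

v₁ − v₀ = (0.00400000, 0.02500000, -0.01000000)
applied force F = (0.4000, 2.5000, -1.0000)
ω₁ − ω₀ = (0.02825000, -0.01400000, 0.10550000)
I·α + gyro = (0.1900, -0.0700, 0.2000)

F = (0.4000, 2.5000, -1.0000)
τ = (0.1900, -0.0700, 0.2000)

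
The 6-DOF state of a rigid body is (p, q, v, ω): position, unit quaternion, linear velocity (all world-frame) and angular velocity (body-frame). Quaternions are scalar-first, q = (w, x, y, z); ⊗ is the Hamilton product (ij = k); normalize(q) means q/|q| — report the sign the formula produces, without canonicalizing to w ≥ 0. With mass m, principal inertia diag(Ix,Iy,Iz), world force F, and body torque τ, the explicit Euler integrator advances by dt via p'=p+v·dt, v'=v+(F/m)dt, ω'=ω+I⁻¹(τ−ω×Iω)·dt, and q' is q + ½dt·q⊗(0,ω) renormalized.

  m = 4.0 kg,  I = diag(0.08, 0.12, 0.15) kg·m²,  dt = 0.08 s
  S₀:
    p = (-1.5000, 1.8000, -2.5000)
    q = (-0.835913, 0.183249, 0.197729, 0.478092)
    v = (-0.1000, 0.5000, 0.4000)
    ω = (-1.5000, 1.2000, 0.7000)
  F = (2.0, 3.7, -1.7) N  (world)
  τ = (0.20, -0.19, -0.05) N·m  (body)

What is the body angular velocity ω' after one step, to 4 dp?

ω' = (-1.3252, 1.0243, 0.7117)

(τ − ω×Iω)/I = (2.1850, -2.1958, 0.1467)
ω' = ω + α·dt = (-1.3252, 1.0243, 0.7117)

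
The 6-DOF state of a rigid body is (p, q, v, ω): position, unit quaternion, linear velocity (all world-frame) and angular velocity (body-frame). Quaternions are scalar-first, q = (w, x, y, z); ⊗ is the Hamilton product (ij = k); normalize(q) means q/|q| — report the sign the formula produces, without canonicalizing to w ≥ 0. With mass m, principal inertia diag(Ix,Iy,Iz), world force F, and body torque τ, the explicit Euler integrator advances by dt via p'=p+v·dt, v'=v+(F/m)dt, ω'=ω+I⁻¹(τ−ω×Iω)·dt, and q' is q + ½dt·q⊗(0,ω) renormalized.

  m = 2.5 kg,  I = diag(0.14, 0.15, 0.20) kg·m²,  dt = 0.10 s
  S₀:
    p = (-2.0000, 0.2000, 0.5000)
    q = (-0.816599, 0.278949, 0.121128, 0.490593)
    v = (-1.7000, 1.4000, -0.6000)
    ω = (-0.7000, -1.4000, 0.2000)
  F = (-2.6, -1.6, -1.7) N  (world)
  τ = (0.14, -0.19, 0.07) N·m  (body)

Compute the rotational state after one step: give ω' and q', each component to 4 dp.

ω' = (-0.5900, -1.5323, 0.2301)
q' = (-0.8008, 0.3420, 0.1578, 0.4657)

ω×(Iω) gyroscopic = (-0.0140, 0.0084, 0.0098)
α = I⁻¹(τ − ω×Iω) = (1.1000, -1.3227, 0.3010)
new body rate ω' = (-0.5900, -1.5323, 0.2301)
q⊗(0,ω) = (0.2667249, 1.2826751, 0.7440337, -0.4690588)
updated quaternion q' = (-0.8008, 0.3420, 0.1578, 0.4657)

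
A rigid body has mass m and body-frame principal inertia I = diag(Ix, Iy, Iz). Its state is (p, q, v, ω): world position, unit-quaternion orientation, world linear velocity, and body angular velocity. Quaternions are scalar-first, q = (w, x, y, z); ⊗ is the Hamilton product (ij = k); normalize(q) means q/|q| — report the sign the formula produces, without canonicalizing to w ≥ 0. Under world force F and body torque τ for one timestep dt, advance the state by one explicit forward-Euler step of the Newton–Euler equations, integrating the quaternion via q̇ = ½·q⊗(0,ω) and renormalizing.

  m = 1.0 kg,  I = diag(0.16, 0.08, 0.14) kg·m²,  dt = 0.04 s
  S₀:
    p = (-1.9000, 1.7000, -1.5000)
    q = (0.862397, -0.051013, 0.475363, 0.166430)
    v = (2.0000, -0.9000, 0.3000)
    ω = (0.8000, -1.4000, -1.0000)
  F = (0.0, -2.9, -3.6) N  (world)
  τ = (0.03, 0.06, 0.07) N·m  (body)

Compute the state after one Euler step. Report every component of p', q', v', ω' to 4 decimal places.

new position p' = (-1.8200, 1.6640, -1.4880)
v' = v + a·dt = (2.0000, -1.0160, 0.1560)
ω×(Iω) gyroscopic = (0.0840, -0.0160, 0.0896)
(τ − ω×Iω)/I = (-0.3375, 0.9500, -0.1400)
ω + α·dt = (0.7865, -1.3620, -1.0056)
2q̇ = q⊗(0,ω) = (0.8727486, 0.4475566, -1.1252248, -1.1712692)
updated quaternion q' = (0.8792, -0.0420, 0.4525, 0.1429)

p' = (-1.8200, 1.6640, -1.4880)
q' = (0.8792, -0.0420, 0.4525, 0.1429)
v' = (2.0000, -1.0160, 0.1560)
ω' = (0.7865, -1.3620, -1.0056)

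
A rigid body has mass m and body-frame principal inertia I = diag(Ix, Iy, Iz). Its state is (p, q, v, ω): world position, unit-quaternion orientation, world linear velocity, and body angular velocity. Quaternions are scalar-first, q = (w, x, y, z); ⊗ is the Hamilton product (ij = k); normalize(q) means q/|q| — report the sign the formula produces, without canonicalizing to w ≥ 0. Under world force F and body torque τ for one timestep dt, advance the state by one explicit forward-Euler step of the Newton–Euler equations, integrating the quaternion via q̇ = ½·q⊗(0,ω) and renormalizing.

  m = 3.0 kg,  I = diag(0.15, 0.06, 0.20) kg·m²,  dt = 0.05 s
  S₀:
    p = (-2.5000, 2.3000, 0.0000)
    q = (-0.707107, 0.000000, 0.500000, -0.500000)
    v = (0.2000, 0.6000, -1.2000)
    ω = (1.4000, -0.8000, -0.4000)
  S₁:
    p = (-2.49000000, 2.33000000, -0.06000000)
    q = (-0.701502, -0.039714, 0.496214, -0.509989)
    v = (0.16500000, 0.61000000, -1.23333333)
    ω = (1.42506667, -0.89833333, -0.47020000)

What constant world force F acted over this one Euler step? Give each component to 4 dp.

F = (-2.1000, 0.6000, -2.0000)

velocity change Δv = (-0.03500000, 0.01000000, -0.03333333)
F = m·Δv/dt = (-2.1000, 0.6000, -2.0000)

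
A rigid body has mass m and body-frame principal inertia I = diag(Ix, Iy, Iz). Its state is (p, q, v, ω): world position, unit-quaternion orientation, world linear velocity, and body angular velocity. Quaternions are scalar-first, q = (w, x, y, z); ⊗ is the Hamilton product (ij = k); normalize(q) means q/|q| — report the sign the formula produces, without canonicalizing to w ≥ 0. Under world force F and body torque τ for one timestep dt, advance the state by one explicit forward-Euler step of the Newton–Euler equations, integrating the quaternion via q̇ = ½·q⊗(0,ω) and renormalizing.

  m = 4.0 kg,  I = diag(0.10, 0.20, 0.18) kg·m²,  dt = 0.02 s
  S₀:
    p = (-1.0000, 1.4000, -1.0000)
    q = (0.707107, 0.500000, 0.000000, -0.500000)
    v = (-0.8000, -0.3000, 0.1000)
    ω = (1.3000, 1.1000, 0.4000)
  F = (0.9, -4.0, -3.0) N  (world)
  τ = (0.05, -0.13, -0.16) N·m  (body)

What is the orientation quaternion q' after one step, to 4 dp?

q⊗(0,ω) = (-0.4500000, 1.4692391, -0.0721823, 0.8328428)
updated quaternion q' = (0.7025, 0.5146, -0.0007, -0.4916)

q' = (0.7025, 0.5146, -0.0007, -0.4916)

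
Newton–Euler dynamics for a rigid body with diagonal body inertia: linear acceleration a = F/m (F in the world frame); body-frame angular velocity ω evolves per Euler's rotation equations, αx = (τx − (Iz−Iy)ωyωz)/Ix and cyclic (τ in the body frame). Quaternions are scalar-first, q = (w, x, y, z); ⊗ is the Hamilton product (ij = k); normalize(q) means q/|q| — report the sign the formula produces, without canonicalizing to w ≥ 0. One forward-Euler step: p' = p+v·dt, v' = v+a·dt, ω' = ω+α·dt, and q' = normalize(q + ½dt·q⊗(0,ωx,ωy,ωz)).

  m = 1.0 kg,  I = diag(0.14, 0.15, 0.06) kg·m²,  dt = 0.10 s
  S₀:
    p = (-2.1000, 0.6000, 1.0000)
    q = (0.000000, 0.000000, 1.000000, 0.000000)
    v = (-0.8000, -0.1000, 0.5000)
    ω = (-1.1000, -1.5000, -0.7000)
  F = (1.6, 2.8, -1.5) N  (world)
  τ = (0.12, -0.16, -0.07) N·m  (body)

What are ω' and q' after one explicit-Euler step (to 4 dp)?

ω' = (-0.9468, -1.6477, -0.8442)
q' = (0.0746, -0.0348, 0.9951, 0.0547)

α = I⁻¹(τ − ω×Iω) = (1.5321, -1.4773, -1.4417)
ω' = ω + α·dt = (-0.9468, -1.6477, -0.8442)
Hamilton product q⊗(0,ω) = (1.5000000, -0.7000000, 0.0000000, 1.1000000)
q' = normalize(q + ½dt·q⊗(0,ω)) = (0.0746, -0.0348, 0.9951, 0.0547)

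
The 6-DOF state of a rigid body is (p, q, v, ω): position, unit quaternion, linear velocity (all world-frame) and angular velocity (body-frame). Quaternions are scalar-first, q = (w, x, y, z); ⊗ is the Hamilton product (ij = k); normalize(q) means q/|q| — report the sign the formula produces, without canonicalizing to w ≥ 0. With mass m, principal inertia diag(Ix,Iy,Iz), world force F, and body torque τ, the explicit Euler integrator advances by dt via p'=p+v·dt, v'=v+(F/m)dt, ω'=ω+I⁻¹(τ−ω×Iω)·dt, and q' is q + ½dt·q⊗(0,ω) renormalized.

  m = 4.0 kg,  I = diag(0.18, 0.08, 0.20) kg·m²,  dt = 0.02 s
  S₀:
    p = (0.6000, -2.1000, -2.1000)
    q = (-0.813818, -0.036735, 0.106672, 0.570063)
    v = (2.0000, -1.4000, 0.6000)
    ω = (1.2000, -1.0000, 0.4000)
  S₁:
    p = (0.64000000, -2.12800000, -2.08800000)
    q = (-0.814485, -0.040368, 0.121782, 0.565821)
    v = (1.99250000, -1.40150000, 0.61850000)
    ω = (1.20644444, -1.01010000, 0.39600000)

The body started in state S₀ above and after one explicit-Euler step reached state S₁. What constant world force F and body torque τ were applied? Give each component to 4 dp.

velocity change Δv = (-0.00750000, -0.00150000, 0.01850000)
m·(v₁−v₀)/dt = (-1.5000, -0.3000, 3.7000)
rate change Δω = (0.00644444, -0.01010000, -0.00400000)
I·α + gyro = (0.0100, -0.0500, 0.0800)

F = (-1.5000, -0.3000, 3.7000)
τ = (0.0100, -0.0500, 0.0800)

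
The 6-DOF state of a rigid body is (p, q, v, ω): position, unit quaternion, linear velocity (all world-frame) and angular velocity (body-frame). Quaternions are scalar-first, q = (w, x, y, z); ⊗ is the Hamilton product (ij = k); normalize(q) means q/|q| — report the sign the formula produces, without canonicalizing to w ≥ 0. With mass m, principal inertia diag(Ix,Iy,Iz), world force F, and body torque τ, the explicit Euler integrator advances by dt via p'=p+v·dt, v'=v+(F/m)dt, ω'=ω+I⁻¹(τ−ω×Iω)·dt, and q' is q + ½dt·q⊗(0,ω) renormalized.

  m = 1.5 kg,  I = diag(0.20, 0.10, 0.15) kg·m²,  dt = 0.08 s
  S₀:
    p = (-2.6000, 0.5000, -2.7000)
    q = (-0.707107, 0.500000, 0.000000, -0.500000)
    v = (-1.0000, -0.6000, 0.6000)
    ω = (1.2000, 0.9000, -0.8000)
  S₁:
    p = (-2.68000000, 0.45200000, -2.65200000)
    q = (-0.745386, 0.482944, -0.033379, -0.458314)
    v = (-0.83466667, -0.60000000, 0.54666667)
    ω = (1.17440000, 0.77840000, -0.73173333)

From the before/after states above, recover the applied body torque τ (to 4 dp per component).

τ = (-0.1000, -0.2000, 0.0200)

rate change Δω = (-0.02560000, -0.12160000, 0.06826667)
I·α + gyro = (-0.1000, -0.2000, 0.0200)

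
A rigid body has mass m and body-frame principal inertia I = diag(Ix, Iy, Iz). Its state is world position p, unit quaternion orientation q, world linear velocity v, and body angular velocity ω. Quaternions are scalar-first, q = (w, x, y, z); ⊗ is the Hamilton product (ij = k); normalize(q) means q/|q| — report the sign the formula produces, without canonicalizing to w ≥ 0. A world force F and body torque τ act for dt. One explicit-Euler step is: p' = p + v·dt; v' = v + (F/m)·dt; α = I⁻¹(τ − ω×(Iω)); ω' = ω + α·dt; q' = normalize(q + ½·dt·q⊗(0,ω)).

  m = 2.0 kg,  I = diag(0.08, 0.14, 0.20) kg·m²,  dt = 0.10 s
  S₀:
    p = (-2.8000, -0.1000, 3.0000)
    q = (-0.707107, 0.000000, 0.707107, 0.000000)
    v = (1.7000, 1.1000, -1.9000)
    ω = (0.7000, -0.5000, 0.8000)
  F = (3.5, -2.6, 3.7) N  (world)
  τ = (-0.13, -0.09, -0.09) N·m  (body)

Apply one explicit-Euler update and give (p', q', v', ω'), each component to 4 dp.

p' = (-2.6300, 0.0100, 2.8100)
q' = (-0.6882, 0.0035, 0.7235, -0.0529)
v' = (1.8750, 0.9700, -1.7150)
ω' = (0.5675, -0.5163, 0.7655)

gyro term ω×Iω = (-0.0240, -0.0672, -0.0210)
(τ − ω×Iω)/I = (-1.3250, -0.1629, -0.3450)
new body rate ω' = (0.5675, -0.5163, 0.7655)
q⊗(0,ω) = (0.3535535, 0.0707107, 0.3535535, -1.0606605)
q + ½dt·q⊗(0,ω), renormalized = (-0.6882, 0.0035, 0.7235, -0.0529)
a = F/m = (1.7500, -1.3000, 1.8500)
new position p' = (-2.6300, 0.0100, 2.8100)
new velocity v' = (1.8750, 0.9700, -1.7150)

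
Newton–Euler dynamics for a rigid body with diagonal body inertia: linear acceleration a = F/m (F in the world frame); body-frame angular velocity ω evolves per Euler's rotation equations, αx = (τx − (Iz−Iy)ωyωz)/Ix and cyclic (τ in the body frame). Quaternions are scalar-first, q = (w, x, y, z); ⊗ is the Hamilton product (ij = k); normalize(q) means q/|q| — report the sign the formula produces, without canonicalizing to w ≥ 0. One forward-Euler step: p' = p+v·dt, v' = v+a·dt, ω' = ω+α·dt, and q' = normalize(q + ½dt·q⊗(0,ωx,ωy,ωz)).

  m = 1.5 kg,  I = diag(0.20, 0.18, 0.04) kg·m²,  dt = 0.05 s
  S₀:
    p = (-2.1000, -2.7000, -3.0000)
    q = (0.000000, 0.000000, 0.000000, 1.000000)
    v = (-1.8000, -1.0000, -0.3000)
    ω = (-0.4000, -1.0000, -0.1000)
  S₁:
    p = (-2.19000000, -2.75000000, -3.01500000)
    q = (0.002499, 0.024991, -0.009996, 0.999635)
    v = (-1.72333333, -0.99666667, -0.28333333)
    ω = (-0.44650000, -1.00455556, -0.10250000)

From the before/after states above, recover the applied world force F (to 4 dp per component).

F = (2.3000, 0.1000, 0.5000)

velocity change Δv = (0.07666667, 0.00333333, 0.01666667)
applied force F = (2.3000, 0.1000, 0.5000)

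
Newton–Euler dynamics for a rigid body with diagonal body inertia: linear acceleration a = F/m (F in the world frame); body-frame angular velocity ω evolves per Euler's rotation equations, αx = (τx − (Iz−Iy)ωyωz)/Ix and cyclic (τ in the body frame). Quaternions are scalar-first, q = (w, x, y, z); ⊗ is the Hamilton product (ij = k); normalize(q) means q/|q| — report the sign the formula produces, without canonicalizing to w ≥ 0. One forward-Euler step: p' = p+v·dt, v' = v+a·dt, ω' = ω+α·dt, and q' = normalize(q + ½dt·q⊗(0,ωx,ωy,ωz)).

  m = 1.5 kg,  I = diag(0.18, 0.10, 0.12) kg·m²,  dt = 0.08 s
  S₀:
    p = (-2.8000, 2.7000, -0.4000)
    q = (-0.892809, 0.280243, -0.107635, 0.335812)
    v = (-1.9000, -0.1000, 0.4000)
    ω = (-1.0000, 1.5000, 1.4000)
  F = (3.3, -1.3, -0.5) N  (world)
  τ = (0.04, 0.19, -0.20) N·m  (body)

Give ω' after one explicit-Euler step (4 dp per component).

ω' = (-1.0009, 1.7192, 1.1867)

ω×(Iω) gyroscopic = (0.0420, -0.0840, 0.1200)
angular accel α = (-0.0111, 2.7400, -2.6667)
ω' = ω + α·dt = (-1.0009, 1.7192, 1.1867)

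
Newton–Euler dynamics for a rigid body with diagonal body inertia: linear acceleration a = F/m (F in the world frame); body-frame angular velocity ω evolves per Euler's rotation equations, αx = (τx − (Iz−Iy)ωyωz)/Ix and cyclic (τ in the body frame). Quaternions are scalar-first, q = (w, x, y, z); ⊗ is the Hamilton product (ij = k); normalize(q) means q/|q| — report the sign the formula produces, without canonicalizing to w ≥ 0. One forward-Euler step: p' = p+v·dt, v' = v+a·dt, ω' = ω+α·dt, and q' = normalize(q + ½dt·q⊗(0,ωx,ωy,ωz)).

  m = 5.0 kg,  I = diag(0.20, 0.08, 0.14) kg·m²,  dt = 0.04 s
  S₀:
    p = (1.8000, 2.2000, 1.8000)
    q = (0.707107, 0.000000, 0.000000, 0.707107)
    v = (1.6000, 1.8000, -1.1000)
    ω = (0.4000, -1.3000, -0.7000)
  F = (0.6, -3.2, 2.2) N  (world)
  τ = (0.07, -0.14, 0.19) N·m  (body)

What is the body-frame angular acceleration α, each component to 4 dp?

α = (0.0770, -1.5400, 0.9114)

precession coupling ω×(Iω) = (0.0546, -0.0168, 0.0624)
α = I⁻¹(τ − ω×Iω) = (0.0770, -1.5400, 0.9114)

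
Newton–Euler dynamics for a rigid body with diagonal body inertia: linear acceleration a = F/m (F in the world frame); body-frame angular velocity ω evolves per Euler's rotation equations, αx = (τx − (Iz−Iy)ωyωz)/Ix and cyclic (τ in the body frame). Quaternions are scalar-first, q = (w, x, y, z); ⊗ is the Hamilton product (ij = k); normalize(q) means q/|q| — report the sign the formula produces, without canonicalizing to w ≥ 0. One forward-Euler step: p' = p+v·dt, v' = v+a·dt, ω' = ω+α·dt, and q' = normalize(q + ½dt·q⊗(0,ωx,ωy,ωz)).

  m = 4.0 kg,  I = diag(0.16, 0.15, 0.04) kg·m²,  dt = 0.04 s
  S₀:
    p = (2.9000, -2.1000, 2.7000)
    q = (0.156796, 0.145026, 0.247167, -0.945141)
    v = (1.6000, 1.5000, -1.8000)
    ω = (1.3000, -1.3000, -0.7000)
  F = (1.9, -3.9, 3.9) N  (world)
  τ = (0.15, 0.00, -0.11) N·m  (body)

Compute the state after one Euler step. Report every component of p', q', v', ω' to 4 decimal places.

p' = (2.9640, -2.0400, 2.6280)
q' = (0.1461, 0.1210, 0.2204, -0.9568)
v' = (1.6190, 1.4610, -1.7610)
ω' = (1.3625, -1.2709, -0.8269)

linear accel F/m = (0.4750, -0.9750, 0.9750)
p + v·dt = (2.9640, -2.0400, 2.6280)
v + (F/m)dt = (1.6190, 1.4610, -1.7610)
precession coupling ω×(Iω) = (-0.1001, -0.1092, 0.0169)
α = I⁻¹(τ − ω×Iω) = (1.5631, 0.7280, -3.1725)
ω + α·dt = (1.3625, -1.2709, -0.8269)
Hamilton product q⊗(0,ω) = (-0.5288154, -1.1978654, -1.3309999, -0.6196081)
updated quaternion q' = (0.1461, 0.1210, 0.2204, -0.9568)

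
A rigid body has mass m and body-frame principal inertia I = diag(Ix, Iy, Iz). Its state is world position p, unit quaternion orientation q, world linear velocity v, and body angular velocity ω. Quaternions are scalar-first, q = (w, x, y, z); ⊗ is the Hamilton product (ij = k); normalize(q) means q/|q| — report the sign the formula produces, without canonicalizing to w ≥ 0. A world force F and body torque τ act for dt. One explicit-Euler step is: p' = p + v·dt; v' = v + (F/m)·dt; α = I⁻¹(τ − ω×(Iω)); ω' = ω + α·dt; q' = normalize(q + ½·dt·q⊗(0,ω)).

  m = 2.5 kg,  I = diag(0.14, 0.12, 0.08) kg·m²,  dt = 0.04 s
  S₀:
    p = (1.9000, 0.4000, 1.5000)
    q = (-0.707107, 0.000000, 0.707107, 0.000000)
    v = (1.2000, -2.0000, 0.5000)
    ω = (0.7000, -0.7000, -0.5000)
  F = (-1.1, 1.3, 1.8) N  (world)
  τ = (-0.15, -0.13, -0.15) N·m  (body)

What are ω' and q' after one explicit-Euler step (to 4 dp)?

ω' = (0.6611, -0.7363, -0.5799)
q' = (-0.6970, -0.0170, 0.7168, -0.0028)

precession coupling ω×(Iω) = (-0.0140, -0.0210, 0.0098)
(τ − ω×Iω)/I = (-0.9714, -0.9083, -1.9975)
ω + α·dt = (0.6611, -0.7363, -0.5799)
2q̇ = q⊗(0,ω) = (0.4949749, -0.8485284, 0.4949749, -0.1414214)
q' = normalize(q + ½dt·q⊗(0,ω)) = (-0.6970, -0.0170, 0.7168, -0.0028)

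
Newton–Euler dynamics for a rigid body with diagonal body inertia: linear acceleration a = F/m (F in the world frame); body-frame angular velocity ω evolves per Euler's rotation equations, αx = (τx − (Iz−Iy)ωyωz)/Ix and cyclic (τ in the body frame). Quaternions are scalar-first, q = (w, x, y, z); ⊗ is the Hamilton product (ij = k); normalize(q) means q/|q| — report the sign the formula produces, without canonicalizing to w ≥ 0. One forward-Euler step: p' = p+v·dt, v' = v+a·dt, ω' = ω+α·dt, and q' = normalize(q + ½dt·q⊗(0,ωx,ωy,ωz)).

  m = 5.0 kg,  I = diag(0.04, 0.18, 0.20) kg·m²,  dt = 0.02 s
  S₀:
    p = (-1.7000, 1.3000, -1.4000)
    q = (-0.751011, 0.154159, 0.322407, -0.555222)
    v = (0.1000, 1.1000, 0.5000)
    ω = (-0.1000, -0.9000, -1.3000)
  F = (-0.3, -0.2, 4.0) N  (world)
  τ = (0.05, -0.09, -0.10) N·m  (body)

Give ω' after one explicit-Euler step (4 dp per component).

ω' = (-0.0867, -0.9077, -1.3113)

precession coupling ω×(Iω) = (0.0234, -0.0208, 0.0126)
angular accel α = (0.6650, -0.3844, -0.5630)
ω' = ω + α·dt = (-0.0867, -0.9077, -1.3113)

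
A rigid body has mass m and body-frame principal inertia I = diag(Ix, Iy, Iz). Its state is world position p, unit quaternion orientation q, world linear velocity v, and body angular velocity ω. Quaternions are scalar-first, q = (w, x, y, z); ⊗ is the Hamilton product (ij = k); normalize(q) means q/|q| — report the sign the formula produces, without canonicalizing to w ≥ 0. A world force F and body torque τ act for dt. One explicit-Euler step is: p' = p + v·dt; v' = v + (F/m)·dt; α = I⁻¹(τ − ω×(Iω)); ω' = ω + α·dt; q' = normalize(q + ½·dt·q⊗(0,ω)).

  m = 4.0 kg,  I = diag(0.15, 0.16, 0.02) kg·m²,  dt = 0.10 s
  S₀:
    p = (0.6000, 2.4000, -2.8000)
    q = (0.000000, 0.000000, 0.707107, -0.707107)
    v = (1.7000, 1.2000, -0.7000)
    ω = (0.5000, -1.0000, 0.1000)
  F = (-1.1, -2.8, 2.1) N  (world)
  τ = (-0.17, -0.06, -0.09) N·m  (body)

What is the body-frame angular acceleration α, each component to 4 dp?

gyro term ω×Iω = (0.0140, 0.0065, -0.0050)
angular accel α = (-1.2267, -0.4156, -4.2500)

α = (-1.2267, -0.4156, -4.2500)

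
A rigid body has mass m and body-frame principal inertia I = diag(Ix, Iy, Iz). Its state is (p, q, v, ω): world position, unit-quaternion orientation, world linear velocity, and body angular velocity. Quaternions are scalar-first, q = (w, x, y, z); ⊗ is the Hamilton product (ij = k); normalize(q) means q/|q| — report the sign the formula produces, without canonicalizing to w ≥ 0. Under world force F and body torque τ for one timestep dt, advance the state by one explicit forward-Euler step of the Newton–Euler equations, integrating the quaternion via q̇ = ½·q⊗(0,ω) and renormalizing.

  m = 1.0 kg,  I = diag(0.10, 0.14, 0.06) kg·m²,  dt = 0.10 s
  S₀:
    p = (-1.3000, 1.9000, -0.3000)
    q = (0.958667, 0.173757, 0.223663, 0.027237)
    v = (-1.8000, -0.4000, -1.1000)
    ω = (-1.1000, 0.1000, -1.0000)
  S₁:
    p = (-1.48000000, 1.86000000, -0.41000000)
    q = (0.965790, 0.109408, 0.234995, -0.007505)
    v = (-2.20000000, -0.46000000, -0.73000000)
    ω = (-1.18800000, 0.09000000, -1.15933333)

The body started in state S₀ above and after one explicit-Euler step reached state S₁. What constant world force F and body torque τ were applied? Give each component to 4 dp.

F = (-4.0000, -0.6000, 3.7000)
τ = (-0.0800, 0.0300, -0.1000)

Δv = v₁−v₀ = (-0.40000000, -0.06000000, 0.37000000)
m·(v₁−v₀)/dt = (-4.0000, -0.6000, 3.7000)
ω₁ − ω₀ = (-0.08800000, -0.01000000, -0.15933333)
ω₀×(Iω₀) = (0.0080, 0.0440, -0.0044)
τ = I·(Δω/dt) + ω₀×(Iω₀) = (-0.0800, 0.0300, -0.1000)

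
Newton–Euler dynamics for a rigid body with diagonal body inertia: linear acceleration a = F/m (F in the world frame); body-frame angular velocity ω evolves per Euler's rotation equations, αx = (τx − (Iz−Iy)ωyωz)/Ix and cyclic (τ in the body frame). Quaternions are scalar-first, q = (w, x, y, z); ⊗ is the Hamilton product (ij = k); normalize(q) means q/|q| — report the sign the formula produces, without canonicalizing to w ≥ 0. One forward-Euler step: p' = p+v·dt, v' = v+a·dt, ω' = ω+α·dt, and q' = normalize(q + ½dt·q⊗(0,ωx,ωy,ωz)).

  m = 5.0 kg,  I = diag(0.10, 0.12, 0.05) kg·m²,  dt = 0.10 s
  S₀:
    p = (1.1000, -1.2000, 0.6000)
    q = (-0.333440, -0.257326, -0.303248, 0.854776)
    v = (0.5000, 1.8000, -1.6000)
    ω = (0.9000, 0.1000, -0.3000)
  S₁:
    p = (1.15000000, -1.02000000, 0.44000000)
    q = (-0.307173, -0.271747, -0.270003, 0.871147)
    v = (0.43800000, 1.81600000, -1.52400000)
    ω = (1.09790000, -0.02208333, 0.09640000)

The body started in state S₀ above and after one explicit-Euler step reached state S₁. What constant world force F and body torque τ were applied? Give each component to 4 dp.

Δv = v₁−v₀ = (-0.06200000, 0.01600000, 0.07600000)
applied force F = (-3.1000, 0.8000, 3.8000)
rate change Δω = (0.19790000, -0.12208333, 0.39640000)
precession coupling = (0.0021, -0.0135, 0.0018)
τ = I·(Δω/dt) + ω₀×(Iω₀) = (0.2000, -0.1600, 0.2000)

F = (-3.1000, 0.8000, 3.8000)
τ = (0.2000, -0.1600, 0.2000)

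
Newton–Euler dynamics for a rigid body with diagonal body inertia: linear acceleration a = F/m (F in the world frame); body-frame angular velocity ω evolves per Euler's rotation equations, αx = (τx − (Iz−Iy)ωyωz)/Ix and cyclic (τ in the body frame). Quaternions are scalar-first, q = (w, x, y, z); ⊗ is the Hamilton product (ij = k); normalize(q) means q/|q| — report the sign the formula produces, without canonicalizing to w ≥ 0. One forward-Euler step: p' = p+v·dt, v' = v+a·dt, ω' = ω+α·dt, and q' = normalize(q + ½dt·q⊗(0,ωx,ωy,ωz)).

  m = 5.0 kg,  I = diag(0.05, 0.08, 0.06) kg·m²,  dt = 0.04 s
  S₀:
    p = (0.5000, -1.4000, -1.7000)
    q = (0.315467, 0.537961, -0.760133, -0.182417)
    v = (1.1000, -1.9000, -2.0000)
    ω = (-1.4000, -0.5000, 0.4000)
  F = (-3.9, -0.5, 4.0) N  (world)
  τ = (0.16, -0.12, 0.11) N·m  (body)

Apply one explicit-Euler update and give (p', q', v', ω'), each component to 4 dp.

p' = (0.5440, -1.4760, -1.7800)
q' = (0.3242, 0.5210, -0.7621, -0.2065)
v' = (1.0688, -1.9040, -1.9680)
ω' = (-1.2752, -0.5628, 0.4593)

α = I⁻¹(τ − ω×Iω) = (3.1200, -1.5700, 1.4833)
new body rate ω' = (-1.2752, -0.5628, 0.4593)
2q̇ = q⊗(0,ω) = (0.4460457, -0.8369155, -0.1175341, -1.2069799)
updated quaternion q' = (0.3242, 0.5210, -0.7621, -0.2065)
linear accel F/m = (-0.7800, -0.1000, 0.8000)
new position p' = (0.5440, -1.4760, -1.7800)
new velocity v' = (1.0688, -1.9040, -1.9680)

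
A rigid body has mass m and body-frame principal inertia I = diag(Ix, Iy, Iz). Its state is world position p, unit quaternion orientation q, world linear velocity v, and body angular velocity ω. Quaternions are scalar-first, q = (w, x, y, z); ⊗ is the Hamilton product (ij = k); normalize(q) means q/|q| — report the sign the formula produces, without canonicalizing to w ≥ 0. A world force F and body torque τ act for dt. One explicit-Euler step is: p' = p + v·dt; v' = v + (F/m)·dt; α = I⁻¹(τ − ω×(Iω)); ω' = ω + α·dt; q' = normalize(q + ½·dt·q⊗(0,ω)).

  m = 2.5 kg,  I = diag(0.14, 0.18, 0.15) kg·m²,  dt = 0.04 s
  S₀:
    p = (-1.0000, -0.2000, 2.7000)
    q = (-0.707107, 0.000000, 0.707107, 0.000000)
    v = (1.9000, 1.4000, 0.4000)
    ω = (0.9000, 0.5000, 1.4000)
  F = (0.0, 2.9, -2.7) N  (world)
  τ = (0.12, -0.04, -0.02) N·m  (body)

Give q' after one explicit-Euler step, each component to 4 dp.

q' = (-0.7137, 0.0071, 0.6996, -0.0325)

2q̇ = q⊗(0,ω) = (-0.3535535, 0.3535535, -0.3535535, -1.6263461)
q' = normalize(q + ½dt·q⊗(0,ω)) = (-0.7137, 0.0071, 0.6996, -0.0325)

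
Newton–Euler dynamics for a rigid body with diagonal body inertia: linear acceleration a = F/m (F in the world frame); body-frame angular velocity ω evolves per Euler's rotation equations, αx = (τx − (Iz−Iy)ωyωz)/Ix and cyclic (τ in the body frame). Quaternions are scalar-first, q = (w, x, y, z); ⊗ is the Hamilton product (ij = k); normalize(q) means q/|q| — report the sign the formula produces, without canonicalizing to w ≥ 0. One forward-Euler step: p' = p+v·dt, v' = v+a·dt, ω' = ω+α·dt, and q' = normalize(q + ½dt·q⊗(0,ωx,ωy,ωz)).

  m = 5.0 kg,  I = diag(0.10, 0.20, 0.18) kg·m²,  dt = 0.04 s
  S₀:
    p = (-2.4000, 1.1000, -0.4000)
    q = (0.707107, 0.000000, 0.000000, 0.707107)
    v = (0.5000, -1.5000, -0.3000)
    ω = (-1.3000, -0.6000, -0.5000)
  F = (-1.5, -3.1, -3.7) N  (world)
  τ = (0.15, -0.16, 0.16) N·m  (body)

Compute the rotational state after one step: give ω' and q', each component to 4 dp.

angular accel α = (1.5600, -0.5400, 0.4556)
ω + α·dt = (-1.2376, -0.6216, -0.4818)
Hamilton product q⊗(0,ω) = (0.3535535, -0.4949749, -1.3435033, -0.3535535)
q + ½dt·q⊗(0,ω), renormalized = (0.7138, -0.0099, -0.0269, 0.6997)

ω' = (-1.2376, -0.6216, -0.4818)
q' = (0.7138, -0.0099, -0.0269, 0.6997)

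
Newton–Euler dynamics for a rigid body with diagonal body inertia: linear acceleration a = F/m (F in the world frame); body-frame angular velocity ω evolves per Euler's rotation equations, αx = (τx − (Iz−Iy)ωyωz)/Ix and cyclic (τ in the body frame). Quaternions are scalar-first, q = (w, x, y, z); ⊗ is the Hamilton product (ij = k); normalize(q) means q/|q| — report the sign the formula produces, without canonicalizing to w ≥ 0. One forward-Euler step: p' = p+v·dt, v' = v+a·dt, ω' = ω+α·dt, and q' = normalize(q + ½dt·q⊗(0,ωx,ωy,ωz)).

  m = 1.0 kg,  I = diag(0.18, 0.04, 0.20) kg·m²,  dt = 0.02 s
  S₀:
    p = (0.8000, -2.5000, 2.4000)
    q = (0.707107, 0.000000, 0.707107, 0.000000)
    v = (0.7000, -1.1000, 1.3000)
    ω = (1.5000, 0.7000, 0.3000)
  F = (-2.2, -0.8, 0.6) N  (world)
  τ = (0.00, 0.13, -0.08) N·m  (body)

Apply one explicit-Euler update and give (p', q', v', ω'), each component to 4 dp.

ω×(Iω) gyroscopic = (0.0336, -0.0090, -0.1470)
(τ − ω×Iω)/I = (-0.1867, 3.4750, 0.3350)
new body rate ω' = (1.4963, 0.7695, 0.3067)
Hamilton product q⊗(0,ω) = (-0.4949749, 1.2727926, 0.4949749, -0.8485284)
updated quaternion q' = (0.7021, 0.0127, 0.7120, -0.0085)
a = (-2.2000, -0.8000, 0.6000)
p + v·dt = (0.8140, -2.5220, 2.4260)
v' = v + a·dt = (0.6560, -1.1160, 1.3120)

p' = (0.8140, -2.5220, 2.4260)
q' = (0.7021, 0.0127, 0.7120, -0.0085)
v' = (0.6560, -1.1160, 1.3120)
ω' = (1.4963, 0.7695, 0.3067)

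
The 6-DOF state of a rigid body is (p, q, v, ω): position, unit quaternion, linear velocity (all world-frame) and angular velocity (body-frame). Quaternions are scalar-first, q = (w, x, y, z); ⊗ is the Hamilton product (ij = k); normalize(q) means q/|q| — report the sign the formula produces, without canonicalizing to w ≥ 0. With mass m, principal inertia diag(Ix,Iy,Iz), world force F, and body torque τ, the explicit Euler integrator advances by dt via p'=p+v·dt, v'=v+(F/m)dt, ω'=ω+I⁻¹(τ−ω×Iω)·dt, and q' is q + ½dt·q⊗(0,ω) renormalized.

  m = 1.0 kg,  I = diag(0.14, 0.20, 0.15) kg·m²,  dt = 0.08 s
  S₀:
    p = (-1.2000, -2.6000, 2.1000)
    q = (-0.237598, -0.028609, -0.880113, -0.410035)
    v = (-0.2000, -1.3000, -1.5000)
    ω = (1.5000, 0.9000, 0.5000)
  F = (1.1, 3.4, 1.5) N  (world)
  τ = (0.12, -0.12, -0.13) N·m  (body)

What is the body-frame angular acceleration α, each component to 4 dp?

precession coupling ω×(Iω) = (-0.0225, -0.0075, 0.0810)
α = I⁻¹(τ − ω×Iω) = (1.0179, -0.5625, -1.4067)

α = (1.0179, -0.5625, -1.4067)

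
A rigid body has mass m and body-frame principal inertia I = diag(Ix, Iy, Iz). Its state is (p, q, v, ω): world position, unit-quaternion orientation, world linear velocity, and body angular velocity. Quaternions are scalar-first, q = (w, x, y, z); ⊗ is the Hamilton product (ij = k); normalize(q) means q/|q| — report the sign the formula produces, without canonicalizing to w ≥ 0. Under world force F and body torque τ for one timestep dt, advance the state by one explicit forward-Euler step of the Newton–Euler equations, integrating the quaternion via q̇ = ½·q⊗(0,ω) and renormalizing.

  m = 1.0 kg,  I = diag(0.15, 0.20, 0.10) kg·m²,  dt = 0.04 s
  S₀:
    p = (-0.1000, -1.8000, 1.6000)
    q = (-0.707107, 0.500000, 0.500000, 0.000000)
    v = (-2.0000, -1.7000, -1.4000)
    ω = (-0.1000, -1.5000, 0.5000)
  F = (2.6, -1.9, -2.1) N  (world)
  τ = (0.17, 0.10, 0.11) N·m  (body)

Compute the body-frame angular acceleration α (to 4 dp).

ω×(Iω) gyroscopic = (0.0750, -0.0025, 0.0075)
α = I⁻¹(τ − ω×Iω) = (0.6333, 0.5125, 1.0250)

α = (0.6333, 0.5125, 1.0250)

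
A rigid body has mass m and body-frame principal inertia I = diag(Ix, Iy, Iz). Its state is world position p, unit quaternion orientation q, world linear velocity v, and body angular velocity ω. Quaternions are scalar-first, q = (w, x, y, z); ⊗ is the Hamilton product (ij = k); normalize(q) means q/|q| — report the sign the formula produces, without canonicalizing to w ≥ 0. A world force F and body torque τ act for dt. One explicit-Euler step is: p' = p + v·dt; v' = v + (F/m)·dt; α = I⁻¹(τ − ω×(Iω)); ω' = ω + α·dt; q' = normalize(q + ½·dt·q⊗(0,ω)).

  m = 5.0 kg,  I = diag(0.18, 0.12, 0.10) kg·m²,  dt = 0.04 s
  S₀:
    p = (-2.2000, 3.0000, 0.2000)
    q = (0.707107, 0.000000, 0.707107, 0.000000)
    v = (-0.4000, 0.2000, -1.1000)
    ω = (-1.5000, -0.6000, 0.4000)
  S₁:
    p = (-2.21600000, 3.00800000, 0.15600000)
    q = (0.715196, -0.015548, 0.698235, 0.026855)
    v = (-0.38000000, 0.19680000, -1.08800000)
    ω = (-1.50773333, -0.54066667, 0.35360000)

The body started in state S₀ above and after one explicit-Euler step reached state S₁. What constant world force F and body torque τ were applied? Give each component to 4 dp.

rate change Δω = (-0.00773333, 0.05933333, -0.04640000)
ω₀×(Iω₀) = (0.0048, -0.0480, -0.0540)
applied torque τ = (-0.0300, 0.1300, -0.1700)
Δv = v₁−v₀ = (0.02000000, -0.00320000, 0.01200000)
F = m·Δv/dt = (2.5000, -0.4000, 1.5000)

F = (2.5000, -0.4000, 1.5000)
τ = (-0.0300, 0.1300, -0.1700)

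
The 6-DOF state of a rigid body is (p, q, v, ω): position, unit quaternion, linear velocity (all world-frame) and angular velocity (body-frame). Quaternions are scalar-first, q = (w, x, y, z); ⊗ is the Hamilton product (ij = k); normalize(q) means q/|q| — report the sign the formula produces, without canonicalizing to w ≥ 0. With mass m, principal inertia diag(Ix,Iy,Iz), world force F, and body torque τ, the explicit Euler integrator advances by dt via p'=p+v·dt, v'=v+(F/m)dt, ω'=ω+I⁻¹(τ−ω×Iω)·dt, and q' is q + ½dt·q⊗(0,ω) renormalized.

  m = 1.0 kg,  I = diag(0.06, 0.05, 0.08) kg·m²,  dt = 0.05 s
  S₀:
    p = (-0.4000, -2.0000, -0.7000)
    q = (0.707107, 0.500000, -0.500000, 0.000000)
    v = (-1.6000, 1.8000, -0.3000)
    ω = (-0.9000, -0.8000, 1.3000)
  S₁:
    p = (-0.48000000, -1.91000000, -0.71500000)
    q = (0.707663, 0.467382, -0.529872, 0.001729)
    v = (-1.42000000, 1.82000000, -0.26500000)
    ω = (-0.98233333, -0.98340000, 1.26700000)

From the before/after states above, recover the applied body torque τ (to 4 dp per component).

τ = (-0.1300, -0.1600, -0.0600)

ω₁ − ω₀ = (-0.08233333, -0.18340000, -0.03300000)
I·α + gyro = (-0.1300, -0.1600, -0.0600)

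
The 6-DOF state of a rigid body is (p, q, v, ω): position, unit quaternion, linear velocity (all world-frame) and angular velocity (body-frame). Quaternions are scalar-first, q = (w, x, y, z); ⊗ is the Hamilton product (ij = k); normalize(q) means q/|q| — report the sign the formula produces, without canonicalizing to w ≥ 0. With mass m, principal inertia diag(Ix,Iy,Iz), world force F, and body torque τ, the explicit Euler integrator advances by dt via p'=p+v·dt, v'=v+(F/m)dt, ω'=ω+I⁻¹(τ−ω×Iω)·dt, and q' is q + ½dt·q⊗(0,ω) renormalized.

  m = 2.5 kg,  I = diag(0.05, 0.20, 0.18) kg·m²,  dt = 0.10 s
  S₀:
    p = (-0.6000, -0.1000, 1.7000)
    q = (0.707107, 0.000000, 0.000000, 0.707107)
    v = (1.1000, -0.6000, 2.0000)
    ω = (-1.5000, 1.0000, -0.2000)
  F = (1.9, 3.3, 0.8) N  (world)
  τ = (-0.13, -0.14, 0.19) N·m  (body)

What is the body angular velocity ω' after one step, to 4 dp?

ω' = (-1.7680, 0.9495, 0.0306)

precession coupling ω×(Iω) = (0.0040, -0.0390, -0.2250)
α = I⁻¹(τ − ω×Iω) = (-2.6800, -0.5050, 2.3056)
new body rate ω' = (-1.7680, 0.9495, 0.0306)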